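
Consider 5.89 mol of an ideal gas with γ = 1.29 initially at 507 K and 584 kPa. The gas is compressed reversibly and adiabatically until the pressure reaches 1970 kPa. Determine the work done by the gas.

-26900 J

V₁ = nRT₁/P₁ = 5.89×8.314×507/584 = 42.5 L.
Adiabatic: T₂/T₁ = (P₂/P₁)^((γ−1)/γ) ⇒ T₂ = 507×(3.37)^0.225 = 666 K; V₂ = 16.6 L.
ΔU = nCvΔT = 5.89×28.7×(666−507) = 26900 J.
Q = 0 for an adiabatic process, so W = −ΔU = -26900 J.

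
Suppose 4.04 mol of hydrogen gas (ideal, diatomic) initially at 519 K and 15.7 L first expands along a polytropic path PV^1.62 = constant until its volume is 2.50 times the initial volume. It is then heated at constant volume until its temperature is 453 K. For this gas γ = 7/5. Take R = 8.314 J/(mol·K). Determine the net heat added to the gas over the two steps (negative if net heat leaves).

P₁ = nRT₁/V₁ = 4.04×8.314×519/15.7 = 1110 kPa.
Step 1 — Polytropic n=1.62: T₂ = T₁(V₁/V₂)^(n−1) = 519×(0.400)^0.62 = 294 K; P₂ = P₁(V₁/V₂)^n = 252 kPa.
W = (P₁V₁−P₂V₂)/(n−1) = (1110×15.7−252×39.2)/0.62 = 12200 J.
ΔU = nCvΔT = 4.04×20.8×(294−519) = -18900 J.
Q = ΔU + W = -6700 J.
State after step 1: P = 252 kPa, V = 39.2 L, T = 294 K.
Step 2 — Isochoric: V stays 39.2 L; P/T = const ⇒ T₂ = 453 K, P₂ = 388 kPa.
W = 0 (no volume change).
ΔU = nCvΔT = 4.04×20.8×(453−294) = 13300 J.
Q = ΔU = 13300 J.
Net over both steps: W = 12200 J, Q = 6640 J, ΔU = -5540 J.

6640 J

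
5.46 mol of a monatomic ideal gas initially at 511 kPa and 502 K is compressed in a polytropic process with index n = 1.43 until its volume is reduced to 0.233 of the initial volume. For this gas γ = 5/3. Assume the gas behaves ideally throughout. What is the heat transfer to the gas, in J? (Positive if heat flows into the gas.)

V₁ = nRT₁/P₁ = 5.46×8.314×502/511 = 44.6 L.
Polytropic n=1.43: T₂ = T₁(V₁/V₂)^(n−1) = 502×(4.29)^0.43 = 939 K; P₂ = P₁(V₁/V₂)^n = 4100 kPa.
W = (P₁V₁−P₂V₂)/(n−1) = (511×44.6−4100×10.4)/0.43 = -46200 J.
ΔU = nCvΔT = 5.46×12.5×(939−502) = 29800 J.
Q = ΔU + W = -16400 J.

-16400 J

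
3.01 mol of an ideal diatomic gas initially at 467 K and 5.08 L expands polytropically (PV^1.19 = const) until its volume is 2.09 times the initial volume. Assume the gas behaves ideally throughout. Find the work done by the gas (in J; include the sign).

P₁ = nRT₁/V₁ = 3.01×8.314×467/5.08 = 2300 kPa.
Polytropic n=1.19: T₂ = T₁(V₁/V₂)^(n−1) = 467×(0.478)^0.19 = 406 K; P₂ = P₁(V₁/V₂)^n = 957 kPa.
W = (P₁V₁−P₂V₂)/(n−1) = (2300×5.08−957×10.6)/0.19 = 8040 J.

8040 J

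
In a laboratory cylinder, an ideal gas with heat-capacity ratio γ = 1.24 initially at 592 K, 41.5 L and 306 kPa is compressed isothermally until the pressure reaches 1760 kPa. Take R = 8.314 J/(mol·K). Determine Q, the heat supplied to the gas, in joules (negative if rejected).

n = P₁V₁/(RT₁) = 306×41.5/(8.314×592) = 2.58 mol.
Isothermal: T stays 592 K; PV = const ⇒ V₂ = 7.22 L, P₂ = 1760 kPa.
ΔU = 0 (ideal gas, T constant).
W = nRT ln(V₂/V₁) = 2.58×8.314×592×ln(0.174) = -22200 J.
Q = ΔU + W = -22200 J.

-22200 J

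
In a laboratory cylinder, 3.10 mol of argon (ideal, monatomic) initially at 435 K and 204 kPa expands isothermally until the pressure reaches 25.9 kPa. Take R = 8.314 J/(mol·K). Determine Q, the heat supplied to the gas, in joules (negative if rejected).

23100 J

V₁ = nRT₁/P₁ = 3.10×8.314×435/204 = 55.0 L.
Isothermal: T stays 435 K; PV = const ⇒ V₂ = 433 L, P₂ = 25.9 kPa.
ΔU = 0 (ideal gas, T constant).
W = nRT ln(V₂/V₁) = 3.10×8.314×435×ln(7.88) = 23100 J.
Q = ΔU + W = 23100 J.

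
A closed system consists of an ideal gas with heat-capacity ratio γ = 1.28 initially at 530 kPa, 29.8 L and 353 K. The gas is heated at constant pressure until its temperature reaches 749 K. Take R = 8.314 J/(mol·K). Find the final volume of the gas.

Isobaric: P stays 530 kPa; V/T = const ⇒ T₂ = 749 K, V₂ = 63.2 L.

63.2 L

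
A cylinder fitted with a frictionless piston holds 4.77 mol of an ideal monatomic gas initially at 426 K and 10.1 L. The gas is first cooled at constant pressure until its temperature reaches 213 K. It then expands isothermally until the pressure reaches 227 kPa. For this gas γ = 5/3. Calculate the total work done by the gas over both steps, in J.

8420 J

P₁ = nRT₁/V₁ = 4.77×8.314×426/10.1 = 1670 kPa.
Step 1 — Isobaric: P stays 1670 kPa; V/T = const ⇒ T₂ = 213 K, V₂ = 5.05 L.
W = PΔV = 1670×(5.05−10.1) kPa·L = -8450 J.
ΔU = nCvΔT = 4.77×12.5×(213−426) = -12700 J.
Q = ΔU + W = nCpΔT = -21100 J.
State after step 1: P = 1670 kPa, V = 5.05 L, T = 213 K.
Step 2 — Isothermal: T stays 213 K; PV = const ⇒ V₂ = 37.2 L, P₂ = 227 kPa.
ΔU = 0 (ideal gas, T constant).
W = nRT ln(V₂/V₁) = 4.77×8.314×213×ln(7.37) = 16900 J.
Q = ΔU + W = 16900 J.
Net over both steps: W = 8420 J, Q = -4250 J, ΔU = -12700 J.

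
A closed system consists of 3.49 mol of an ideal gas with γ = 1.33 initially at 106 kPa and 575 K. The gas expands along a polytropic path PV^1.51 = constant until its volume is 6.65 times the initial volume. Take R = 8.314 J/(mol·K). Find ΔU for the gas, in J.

-31300 J

V₁ = nRT₁/P₁ = 3.49×8.314×575/106 = 157 L.
Polytropic n=1.51: T₂ = T₁(V₁/V₂)^(n−1) = 575×(0.150)^0.51 = 219 K; P₂ = P₁(V₁/V₂)^n = 6.07 kPa.
For an ideal gas ΔU = nCvΔT with Cv = R/(γ−1) = 25.2 J/(mol·K).
ΔU = 3.49×25.2×(219−575) = -31300 J.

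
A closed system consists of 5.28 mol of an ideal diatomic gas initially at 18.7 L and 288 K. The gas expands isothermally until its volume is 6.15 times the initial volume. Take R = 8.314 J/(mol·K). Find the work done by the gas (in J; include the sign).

23000 J

P₁ = nRT₁/V₁ = 5.28×8.314×288/18.7 = 676 kPa.
Isothermal: T stays 288 K; PV = const ⇒ V₂ = 115 L, P₂ = 110 kPa.
W = nRT ln(V₂/V₁) = 5.28×8.314×288×ln(6.15) = 23000 J.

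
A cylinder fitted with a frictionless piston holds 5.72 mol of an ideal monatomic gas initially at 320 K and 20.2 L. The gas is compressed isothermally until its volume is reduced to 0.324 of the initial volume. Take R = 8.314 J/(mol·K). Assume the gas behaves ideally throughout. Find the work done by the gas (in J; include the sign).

-17200 J

P₁ = nRT₁/V₁ = 5.72×8.314×320/20.2 = 753 kPa.
Isothermal: T stays 320 K; PV = const ⇒ V₂ = 6.54 L, P₂ = 2330 kPa.
W = nRT ln(V₂/V₁) = 5.72×8.314×320×ln(0.324) = -17200 J.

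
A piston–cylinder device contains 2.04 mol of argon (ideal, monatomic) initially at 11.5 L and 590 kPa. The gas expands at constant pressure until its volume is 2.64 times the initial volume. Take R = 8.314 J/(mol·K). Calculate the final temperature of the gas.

T₁ = P₁V₁/(nR) = 590×11.5/(2.04×8.314) = 400 K.
Isobaric: P stays 590 kPa; V/T = const ⇒ T₂ = 1060 K, V₂ = 30.4 L.

1060 K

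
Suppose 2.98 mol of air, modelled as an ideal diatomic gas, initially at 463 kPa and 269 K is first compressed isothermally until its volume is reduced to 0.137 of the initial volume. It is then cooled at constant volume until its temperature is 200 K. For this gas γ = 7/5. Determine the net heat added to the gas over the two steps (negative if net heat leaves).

-17500 J

V₁ = nRT₁/P₁ = 2.98×8.314×269/463 = 14.4 L.
Step 1 — Isothermal: T stays 269 K; PV = const ⇒ V₂ = 1.97 L, P₂ = 3380 kPa.
ΔU = 0 (ideal gas, T constant).
W = nRT ln(V₂/V₁) = 2.98×8.314×269×ln(0.137) = -13200 J.
Q = ΔU + W = -13200 J.
State after step 1: P = 3380 kPa, V = 1.97 L, T = 269 K.
Step 2 — Isochoric: V stays 1.97 L; P/T = const ⇒ T₂ = 200 K, P₂ = 2510 kPa.
W = 0 (no volume change).
ΔU = nCvΔT = 2.98×20.8×(200−269) = -4270 J.
Q = ΔU = -4270 J.
Net over both steps: W = -13200 J, Q = -17500 J, ΔU = -4270 J.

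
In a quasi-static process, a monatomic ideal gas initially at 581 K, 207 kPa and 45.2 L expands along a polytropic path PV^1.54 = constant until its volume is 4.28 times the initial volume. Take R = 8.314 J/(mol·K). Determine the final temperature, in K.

265 K

Polytropic n=1.54: T₂ = T₁(V₁/V₂)^(n−1) = 581×(0.234)^0.54 = 265 K; P₂ = P₁(V₁/V₂)^n = 22.1 kPa.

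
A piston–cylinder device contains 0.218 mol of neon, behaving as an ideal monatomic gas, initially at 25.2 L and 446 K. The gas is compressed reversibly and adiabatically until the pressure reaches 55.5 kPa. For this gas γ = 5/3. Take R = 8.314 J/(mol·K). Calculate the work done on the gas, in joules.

297 J

P₁ = nRT₁/V₁ = 0.218×8.314×446/25.2 = 32.1 kPa.
Adiabatic: T₂/T₁ = (P₂/P₁)^((γ−1)/γ) ⇒ T₂ = 446×(1.73)^0.400 = 555 K; V₂ = 18.1 L.
ΔU = nCvΔT = 0.218×12.5×(555−446) = 297 J.
Q = 0 for an adiabatic process, so W = −ΔU = -297 J.
Work done on the gas = −W_by = 297 J.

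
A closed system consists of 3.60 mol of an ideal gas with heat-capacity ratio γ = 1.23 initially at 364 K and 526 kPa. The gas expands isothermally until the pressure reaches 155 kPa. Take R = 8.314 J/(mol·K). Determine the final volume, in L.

V₁ = nRT₁/P₁ = 3.60×8.314×364/526 = 20.7 L.
Isothermal: T stays 364 K; PV = const ⇒ V₂ = 70.3 L, P₂ = 155 kPa.

70.3 L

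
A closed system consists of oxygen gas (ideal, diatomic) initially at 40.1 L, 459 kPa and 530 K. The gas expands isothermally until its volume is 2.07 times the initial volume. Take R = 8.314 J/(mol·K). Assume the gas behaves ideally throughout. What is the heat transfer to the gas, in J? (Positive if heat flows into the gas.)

13400 J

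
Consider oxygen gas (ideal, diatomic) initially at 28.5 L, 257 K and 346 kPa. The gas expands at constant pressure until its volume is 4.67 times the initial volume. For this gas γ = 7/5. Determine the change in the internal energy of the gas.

n = P₁V₁/(RT₁) = 346×28.5/(8.314×257) = 4.62 mol.
Isobaric: P stays 346 kPa; V/T = const ⇒ T₂ = 1200 K, V₂ = 133 L.
For an ideal gas ΔU = nCvΔT with Cv = (5/2)R = 20.8 J/(mol·K).
ΔU = 4.62×20.8×(1200−257) = 90500 J.

90500 J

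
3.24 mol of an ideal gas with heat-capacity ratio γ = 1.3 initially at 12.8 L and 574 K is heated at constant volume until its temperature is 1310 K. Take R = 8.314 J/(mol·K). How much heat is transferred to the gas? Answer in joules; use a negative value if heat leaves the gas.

66100 J

P₁ = nRT₁/V₁ = 3.24×8.314×574/12.8 = 1210 kPa.
Isochoric: V stays 12.8 L; P/T = const ⇒ T₂ = 1310 K, P₂ = 2760 kPa.
W = 0 (no volume change).
ΔU = nCvΔT = 3.24×27.7×(1310−574) = 66100 J.
Q = ΔU = 66100 J.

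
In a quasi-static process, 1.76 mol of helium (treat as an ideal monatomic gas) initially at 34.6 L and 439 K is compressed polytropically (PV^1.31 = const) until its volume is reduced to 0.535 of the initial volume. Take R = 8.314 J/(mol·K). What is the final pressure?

421 kPa

P₁ = nRT₁/V₁ = 1.76×8.314×439/34.6 = 186 kPa.
Polytropic n=1.31: T₂ = T₁(V₁/V₂)^(n−1) = 439×(1.87)^0.31 = 533 K; P₂ = P₁(V₁/V₂)^n = 421 kPa.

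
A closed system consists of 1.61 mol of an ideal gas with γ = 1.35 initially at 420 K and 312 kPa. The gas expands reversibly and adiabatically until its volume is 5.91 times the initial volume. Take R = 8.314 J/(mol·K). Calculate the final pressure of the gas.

V₁ = nRT₁/P₁ = 1.61×8.314×420/312 = 18.0 L.
Adiabatic: TV^(γ−1) = const ⇒ T₂ = 420×(0.169)^0.350 = 226 K; PV^γ = const ⇒ P₂ = 28.3 kPa.

28.3 kPa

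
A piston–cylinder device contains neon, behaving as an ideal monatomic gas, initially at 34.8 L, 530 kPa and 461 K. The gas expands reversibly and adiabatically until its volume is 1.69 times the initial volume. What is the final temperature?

Adiabatic: TV^(γ−1) = const ⇒ T₂ = 461×(0.592)^0.667 = 325 K; PV^γ = const ⇒ P₂ = 221 kPa.

325 K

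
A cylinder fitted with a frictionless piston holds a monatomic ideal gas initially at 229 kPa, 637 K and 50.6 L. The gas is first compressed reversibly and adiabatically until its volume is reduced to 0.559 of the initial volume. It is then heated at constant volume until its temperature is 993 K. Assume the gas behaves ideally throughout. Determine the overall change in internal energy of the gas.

9710 J

n = P₁V₁/(RT₁) = 229×50.6/(8.314×637) = 2.19 mol.
Step 1 — Adiabatic: TV^(γ−1) = const ⇒ T₂ = 637×(1.79)^0.667 = 939 K; PV^γ = const ⇒ P₂ = 604 kPa.
ΔU = nCvΔT = 2.19×12.5×(939−637) = 8230 J.
Q = 0 for an adiabatic process, so W = −ΔU = -8230 J.
State after step 1: P = 604 kPa, V = 28.3 L, T = 939 K.
Step 2 — Isochoric: V stays 28.3 L; P/T = const ⇒ T₂ = 993 K, P₂ = 639 kPa.
W = 0 (no volume change).
ΔU = nCvΔT = 2.19×12.5×(993−939) = 1480 J.
Q = ΔU = 1480 J.
Net over both steps: W = -8230 J, Q = 1480 J, ΔU = 9710 J.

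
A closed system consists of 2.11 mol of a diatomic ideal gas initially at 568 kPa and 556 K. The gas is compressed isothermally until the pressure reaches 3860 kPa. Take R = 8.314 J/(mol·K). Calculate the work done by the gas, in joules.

V₁ = nRT₁/P₁ = 2.11×8.314×556/568 = 17.2 L.
Isothermal: T stays 556 K; PV = const ⇒ V₂ = 2.53 L, P₂ = 3860 kPa.
W = nRT ln(V₂/V₁) = 2.11×8.314×556×ln(0.147) = -18700 J.

-18700 J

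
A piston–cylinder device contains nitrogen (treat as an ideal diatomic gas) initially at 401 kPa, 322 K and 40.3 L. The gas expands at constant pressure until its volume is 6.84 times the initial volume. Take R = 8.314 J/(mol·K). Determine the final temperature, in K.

2200 K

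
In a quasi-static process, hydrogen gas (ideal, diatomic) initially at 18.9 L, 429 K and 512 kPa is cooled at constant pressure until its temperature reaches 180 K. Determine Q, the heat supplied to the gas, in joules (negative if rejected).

n = P₁V₁/(RT₁) = 512×18.9/(8.314×429) = 2.71 mol.
Isobaric: P stays 512 kPa; V/T = const ⇒ T₂ = 180 K, V₂ = 7.93 L.
W = PΔV = 512×(7.93−18.9) kPa·L = -5620 J.
ΔU = nCvΔT = 2.71×20.8×(180−429) = -14000 J.
Q = ΔU + W = nCpΔT = -19700 J.

-19700 J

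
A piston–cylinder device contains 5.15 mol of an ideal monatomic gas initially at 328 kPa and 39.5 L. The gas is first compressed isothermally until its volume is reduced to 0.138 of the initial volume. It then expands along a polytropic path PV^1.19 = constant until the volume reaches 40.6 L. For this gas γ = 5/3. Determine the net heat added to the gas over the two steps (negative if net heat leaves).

T₁ = P₁V₁/(nR) = 328×39.5/(5.15×8.314) = 303 K.
Step 1 — Isothermal: T stays 303 K; PV = const ⇒ V₂ = 5.45 L, P₂ = 2380 kPa.
ΔU = 0 (ideal gas, T constant).
W = nRT ln(V₂/V₁) = 5.15×8.314×303×ln(0.138) = -25700 J.
Q = ΔU + W = -25700 J.
State after step 1: P = 2380 kPa, V = 5.45 L, T = 303 K.
Step 2 — Polytropic n=1.19: T₂ = T₁(V₁/V₂)^(n−1) = 303×(0.134)^0.19 = 207 K; P₂ = P₁(V₁/V₂)^n = 218 kPa.
W = (P₁V₁−P₂V₂)/(n−1) = (2380×5.45−218×40.6)/0.19 = 21600 J.
ΔU = nCvΔT = 5.15×12.5×(207−303) = -6160 J.
Q = ΔU + W = 15500 J.
Net over both steps: W = -4030 J, Q = -10200 J, ΔU = -6160 J.

-10200 J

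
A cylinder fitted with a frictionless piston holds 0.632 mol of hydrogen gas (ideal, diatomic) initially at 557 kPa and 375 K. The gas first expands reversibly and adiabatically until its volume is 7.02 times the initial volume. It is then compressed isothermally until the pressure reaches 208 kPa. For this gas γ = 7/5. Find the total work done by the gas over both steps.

V₁ = nRT₁/P₁ = 0.632×8.314×375/557 = 3.54 L.
Step 1 — Adiabatic: TV^(γ−1) = const ⇒ T₂ = 375×(0.142)^0.400 = 172 K; PV^γ = const ⇒ P₂ = 36.4 kPa.
ΔU = nCvΔT = 0.632×20.8×(172−375) = -2670 J.
Q = 0 for an adiabatic process, so W = −ΔU = 2670 J.
State after step 1: P = 36.4 kPa, V = 24.8 L, T = 172 K.
Step 2 — Isothermal: T stays 172 K; PV = const ⇒ V₂ = 4.34 L, P₂ = 208 kPa.
ΔU = 0 (ideal gas, T constant).
W = nRT ln(V₂/V₁) = 0.632×8.314×172×ln(0.175) = -1580 J.
Q = ΔU + W = -1580 J.
Net over both steps: W = 1090 J, Q = -1580 J, ΔU = -2670 J.

1090 J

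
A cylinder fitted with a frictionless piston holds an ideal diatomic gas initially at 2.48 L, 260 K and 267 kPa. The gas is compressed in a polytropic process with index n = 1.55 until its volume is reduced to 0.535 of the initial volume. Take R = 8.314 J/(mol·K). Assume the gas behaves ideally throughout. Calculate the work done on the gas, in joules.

n = P₁V₁/(RT₁) = 267×2.48/(8.314×260) = 0.306 mol.
Polytropic n=1.55: T₂ = T₁(V₁/V₂)^(n−1) = 260×(1.87)^0.55 = 367 K; P₂ = P₁(V₁/V₂)^n = 704 kPa.
W = (P₁V₁−P₂V₂)/(n−1) = (267×2.48−704×1.33)/0.55 = -494 J.
Work done on the gas = −W_by = 494 J.

494 J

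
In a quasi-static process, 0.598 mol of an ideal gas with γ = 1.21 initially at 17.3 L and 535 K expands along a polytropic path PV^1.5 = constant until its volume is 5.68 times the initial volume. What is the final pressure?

11.4 kPa

P₁ = nRT₁/V₁ = 0.598×8.314×535/17.3 = 154 kPa.
Polytropic n=1.5: T₂ = T₁(V₁/V₂)^(n−1) = 535×(0.176)^0.50 = 224 K; P₂ = P₁(V₁/V₂)^n = 11.4 kPa.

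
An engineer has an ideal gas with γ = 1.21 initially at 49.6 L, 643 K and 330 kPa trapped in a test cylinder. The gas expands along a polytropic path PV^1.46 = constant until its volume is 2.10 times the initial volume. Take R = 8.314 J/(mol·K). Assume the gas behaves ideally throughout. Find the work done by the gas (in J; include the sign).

10300 J

n = P₁V₁/(RT₁) = 330×49.6/(8.314×643) = 3.06 mol.
Polytropic n=1.46: T₂ = T₁(V₁/V₂)^(n−1) = 643×(0.476)^0.46 = 457 K; P₂ = P₁(V₁/V₂)^n = 112 kPa.
W = (P₁V₁−P₂V₂)/(n−1) = (330×49.6−112×104)/0.46 = 10300 J.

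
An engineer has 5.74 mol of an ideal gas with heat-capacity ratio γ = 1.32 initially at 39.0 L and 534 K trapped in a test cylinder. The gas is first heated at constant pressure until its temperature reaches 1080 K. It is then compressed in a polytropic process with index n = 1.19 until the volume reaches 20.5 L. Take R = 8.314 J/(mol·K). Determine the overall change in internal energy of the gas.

P₁ = nRT₁/V₁ = 5.74×8.314×534/39.0 = 653 kPa.
Step 1 — Isobaric: P stays 653 kPa; V/T = const ⇒ T₂ = 1080 K, V₂ = 78.9 L.
W = PΔV = 653×(78.9−39.0) kPa·L = 26100 J.
ΔU = nCvΔT = 5.74×26.0×(1080−534) = 81400 J.
Q = ΔU + W = nCpΔT = 107000 J.
State after step 1: P = 653 kPa, V = 78.9 L, T = 1080 K.
Step 2 — Polytropic n=1.19: T₂ = T₁(V₁/V₂)^(n−1) = 1080×(3.85)^0.19 = 1400 K; P₂ = P₁(V₁/V₂)^n = 3250 kPa.
W = (P₁V₁−P₂V₂)/(n−1) = (653×78.9−3250×20.5)/0.19 = -79100 J.
ΔU = nCvΔT = 5.74×26.0×(1400−1080) = 47000 J.
Q = ΔU + W = -32200 J.
Net over both steps: W = -53100 J, Q = 75300 J, ΔU = 128000 J.

128000 J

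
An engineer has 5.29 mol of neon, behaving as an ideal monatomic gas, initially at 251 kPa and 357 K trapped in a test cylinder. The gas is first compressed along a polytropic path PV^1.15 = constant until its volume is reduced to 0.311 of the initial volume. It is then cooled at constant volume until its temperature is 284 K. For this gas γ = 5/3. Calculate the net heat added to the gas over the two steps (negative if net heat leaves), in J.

V₁ = nRT₁/P₁ = 5.29×8.314×357/251 = 62.6 L.
Step 1 — Polytropic n=1.15: T₂ = T₁(V₁/V₂)^(n−1) = 357×(3.22)^0.15 = 425 K; P₂ = P₁(V₁/V₂)^n = 962 kPa.
W = (P₁V₁−P₂V₂)/(n−1) = (251×62.6−962×19.5)/0.15 = -20000 J.
ΔU = nCvΔT = 5.29×12.5×(425−357) = 4510 J.
Q = ΔU + W = -15500 J.
State after step 1: P = 962 kPa, V = 19.5 L, T = 425 K.
Step 2 — Isochoric: V stays 19.5 L; P/T = const ⇒ T₂ = 284 K, P₂ = 642 kPa.
W = 0 (no volume change).
ΔU = nCvΔT = 5.29×12.5×(284−425) = -9330 J.
Q = ΔU = -9330 J.
Net over both steps: W = -20000 J, Q = -24900 J, ΔU = -4820 J.

-24900 J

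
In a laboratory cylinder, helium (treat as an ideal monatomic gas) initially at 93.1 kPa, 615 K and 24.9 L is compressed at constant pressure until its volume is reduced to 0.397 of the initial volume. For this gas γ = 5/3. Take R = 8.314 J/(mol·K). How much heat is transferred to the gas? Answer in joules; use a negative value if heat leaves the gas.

n = P₁V₁/(RT₁) = 93.1×24.9/(8.314×615) = 0.453 mol.
Isobaric: P stays 93.1 kPa; V/T = const ⇒ T₂ = 244 K, V₂ = 9.89 L.
W = PΔV = 93.1×(9.89−24.9) kPa·L = -1400 J.
ΔU = nCvΔT = 0.453×12.5×(244−615) = -2100 J.
Q = ΔU + W = nCpΔT = -3490 J.

-3490 J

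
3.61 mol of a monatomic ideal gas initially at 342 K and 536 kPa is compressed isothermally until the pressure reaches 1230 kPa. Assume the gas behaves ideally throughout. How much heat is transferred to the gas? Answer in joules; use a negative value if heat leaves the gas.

V₁ = nRT₁/P₁ = 3.61×8.314×342/536 = 19.2 L.
Isothermal: T stays 342 K; PV = const ⇒ V₂ = 8.35 L, P₂ = 1230 kPa.
ΔU = 0 (ideal gas, T constant).
W = nRT ln(V₂/V₁) = 3.61×8.314×342×ln(0.436) = -8530 J.
Q = ΔU + W = -8530 J.

-8530 J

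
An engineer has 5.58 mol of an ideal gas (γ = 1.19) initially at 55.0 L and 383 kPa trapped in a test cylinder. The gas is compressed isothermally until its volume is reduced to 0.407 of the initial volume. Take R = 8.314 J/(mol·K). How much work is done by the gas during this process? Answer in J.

-18900 J

T₁ = P₁V₁/(nR) = 383×55.0/(5.58×8.314) = 454 K.
Isothermal: T stays 454 K; PV = const ⇒ V₂ = 22.4 L, P₂ = 941 kPa.
W = nRT ln(V₂/V₁) = 5.58×8.314×454×ln(0.407) = -18900 J.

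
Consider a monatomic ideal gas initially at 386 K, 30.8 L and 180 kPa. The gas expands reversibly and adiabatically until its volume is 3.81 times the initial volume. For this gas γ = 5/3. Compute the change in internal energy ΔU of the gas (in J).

n = P₁V₁/(RT₁) = 180×30.8/(8.314×386) = 1.73 mol.
Adiabatic: TV^(γ−1) = const ⇒ T₂ = 386×(0.262)^0.667 = 158 K; PV^γ = const ⇒ P₂ = 19.4 kPa.
For an ideal gas ΔU = nCvΔT with Cv = (3/2)R = 12.5 J/(mol·K).
ΔU = 1.73×12.5×(158−386) = -4910 J.

-4910 J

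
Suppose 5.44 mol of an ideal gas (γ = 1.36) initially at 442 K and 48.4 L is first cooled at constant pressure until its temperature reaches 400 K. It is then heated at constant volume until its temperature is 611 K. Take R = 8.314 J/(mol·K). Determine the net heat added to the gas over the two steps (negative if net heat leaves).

P₁ = nRT₁/V₁ = 5.44×8.314×442/48.4 = 413 kPa.
Step 1 — Isobaric: P stays 413 kPa; V/T = const ⇒ T₂ = 400 K, V₂ = 43.8 L.
W = PΔV = 413×(43.8−48.4) kPa·L = -1900 J.
ΔU = nCvΔT = 5.44×23.1×(400−442) = -5280 J.
Q = ΔU + W = nCpΔT = -7180 J.
State after step 1: P = 413 kPa, V = 43.8 L, T = 400 K.
Step 2 — Isochoric: V stays 43.8 L; P/T = const ⇒ T₂ = 611 K, P₂ = 631 kPa.
W = 0 (no volume change).
ΔU = nCvΔT = 5.44×23.1×(611−400) = 26500 J.
Q = ΔU = 26500 J.
Net over both steps: W = -1900 J, Q = 19300 J, ΔU = 21200 J.

19300 J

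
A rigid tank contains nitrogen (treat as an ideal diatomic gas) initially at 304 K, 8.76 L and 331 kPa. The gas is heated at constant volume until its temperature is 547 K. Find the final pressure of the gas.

Isochoric: V stays 8.76 L; P/T = const ⇒ T₂ = 547 K, P₂ = 596 kPa.

596 kPa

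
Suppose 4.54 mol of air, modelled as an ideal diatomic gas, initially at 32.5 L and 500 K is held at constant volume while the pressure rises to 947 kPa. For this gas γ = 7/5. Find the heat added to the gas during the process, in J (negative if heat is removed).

P₁ = nRT₁/V₁ = 4.54×8.314×500/32.5 = 581 kPa.
Isochoric: V stays 32.5 L; P/T = const ⇒ T₂ = 815 K, P₂ = 947 kPa.
W = 0 (no volume change).
ΔU = nCvΔT = 4.54×20.8×(815−500) = 29800 J.
Q = ΔU = 29800 J.

29800 J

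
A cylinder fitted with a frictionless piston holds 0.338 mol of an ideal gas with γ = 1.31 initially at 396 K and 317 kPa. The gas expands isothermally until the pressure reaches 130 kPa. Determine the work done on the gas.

V₁ = nRT₁/P₁ = 0.338×8.314×396/317 = 3.51 L.
Isothermal: T stays 396 K; PV = const ⇒ V₂ = 8.56 L, P₂ = 130 kPa.
W = nRT ln(V₂/V₁) = 0.338×8.314×396×ln(2.44) = 992 J.
Work done on the gas = −W_by = -992 J.

-992 J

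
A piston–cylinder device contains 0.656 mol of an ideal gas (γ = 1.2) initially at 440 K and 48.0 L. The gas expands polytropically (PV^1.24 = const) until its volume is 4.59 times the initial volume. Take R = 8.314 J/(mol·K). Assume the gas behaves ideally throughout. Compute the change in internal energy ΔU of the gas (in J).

P₁ = nRT₁/V₁ = 0.656×8.314×440/48.0 = 50.0 kPa.
Polytropic n=1.24: T₂ = T₁(V₁/V₂)^(n−1) = 440×(0.218)^0.24 = 305 K; P₂ = P₁(V₁/V₂)^n = 7.56 kPa.
For an ideal gas ΔU = nCvΔT with Cv = R/(γ−1) = 41.6 J/(mol·K).
ΔU = 0.656×41.6×(305−440) = -3680 J.

-3680 J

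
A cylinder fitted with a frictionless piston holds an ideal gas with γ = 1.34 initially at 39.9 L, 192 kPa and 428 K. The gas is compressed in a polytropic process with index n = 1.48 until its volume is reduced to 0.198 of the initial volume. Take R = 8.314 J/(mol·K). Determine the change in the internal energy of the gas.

26500 J

n = P₁V₁/(RT₁) = 192×39.9/(8.314×428) = 2.15 mol.
Polytropic n=1.48: T₂ = T₁(V₁/V₂)^(n−1) = 428×(5.05)^0.48 = 931 K; P₂ = P₁(V₁/V₂)^n = 2110 kPa.
For an ideal gas ΔU = nCvΔT with Cv = R/(γ−1) = 24.5 J/(mol·K).
ΔU = 2.15×24.5×(931−428) = 26500 J.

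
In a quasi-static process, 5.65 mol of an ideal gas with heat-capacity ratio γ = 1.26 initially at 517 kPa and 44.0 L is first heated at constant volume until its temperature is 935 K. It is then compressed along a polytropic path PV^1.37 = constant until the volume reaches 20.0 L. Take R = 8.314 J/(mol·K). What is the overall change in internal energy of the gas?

139000 J

T₁ = P₁V₁/(nR) = 517×44.0/(5.65×8.314) = 484 K.
Step 1 — Isochoric: V stays 44.0 L; P/T = const ⇒ T₂ = 935 K, P₂ = 998 kPa.
W = 0 (no volume change).
ΔU = nCvΔT = 5.65×32.0×(935−484) = 81400 J.
Q = ΔU = 81400 J.
State after step 1: P = 998 kPa, V = 44.0 L, T = 935 K.
Step 2 — Polytropic n=1.37: T₂ = T₁(V₁/V₂)^(n−1) = 935×(2.20)^0.37 = 1250 K; P₂ = P₁(V₁/V₂)^n = 2940 kPa.
W = (P₁V₁−P₂V₂)/(n−1) = (998×44.0−2940×20.0)/0.37 = -40200 J.
ΔU = nCvΔT = 5.65×32.0×(1250−935) = 57200 J.
Q = ΔU + W = 17000 J.
Net over both steps: W = -40200 J, Q = 98400 J, ΔU = 139000 J.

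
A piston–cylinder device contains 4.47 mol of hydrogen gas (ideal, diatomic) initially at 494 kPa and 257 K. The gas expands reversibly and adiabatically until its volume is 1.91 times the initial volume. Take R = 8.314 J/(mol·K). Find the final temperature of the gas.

198 K

V₁ = nRT₁/P₁ = 4.47×8.314×257/494 = 19.3 L.
Adiabatic: TV^(γ−1) = const ⇒ T₂ = 257×(0.524)^0.400 = 198 K; PV^γ = const ⇒ P₂ = 200 kPa.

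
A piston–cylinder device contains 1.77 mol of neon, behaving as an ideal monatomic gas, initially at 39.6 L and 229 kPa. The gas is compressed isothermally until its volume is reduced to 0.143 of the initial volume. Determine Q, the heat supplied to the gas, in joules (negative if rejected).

-17600 J

T₁ = P₁V₁/(nR) = 229×39.6/(1.77×8.314) = 616 K.
Isothermal: T stays 616 K; PV = const ⇒ V₂ = 5.66 L, P₂ = 1600 kPa.
ΔU = 0 (ideal gas, T constant).
W = nRT ln(V₂/V₁) = 1.77×8.314×616×ln(0.143) = -17600 J.
Q = ΔU + W = -17600 J.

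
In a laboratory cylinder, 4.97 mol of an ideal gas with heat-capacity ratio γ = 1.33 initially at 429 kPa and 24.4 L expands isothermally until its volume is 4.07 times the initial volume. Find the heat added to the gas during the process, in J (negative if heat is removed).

T₁ = P₁V₁/(nR) = 429×24.4/(4.97×8.314) = 253 K.
Isothermal: T stays 253 K; PV = const ⇒ V₂ = 99.3 L, P₂ = 105 kPa.
ΔU = 0 (ideal gas, T constant).
W = nRT ln(V₂/V₁) = 4.97×8.314×253×ln(4.07) = 14700 J.
Q = ΔU + W = 14700 J.

14700 J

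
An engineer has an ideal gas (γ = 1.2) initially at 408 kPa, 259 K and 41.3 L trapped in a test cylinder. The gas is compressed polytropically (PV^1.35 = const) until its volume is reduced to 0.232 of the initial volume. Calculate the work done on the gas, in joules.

n = P₁V₁/(RT₁) = 408×41.3/(8.314×259) = 7.83 mol.
Polytropic n=1.35: T₂ = T₁(V₁/V₂)^(n−1) = 259×(4.31)^0.35 = 432 K; P₂ = P₁(V₁/V₂)^n = 2930 kPa.
W = (P₁V₁−P₂V₂)/(n−1) = (408×41.3−2930×9.58)/0.35 = -32100 J.
Work done on the gas = −W_by = 32100 J.

32100 J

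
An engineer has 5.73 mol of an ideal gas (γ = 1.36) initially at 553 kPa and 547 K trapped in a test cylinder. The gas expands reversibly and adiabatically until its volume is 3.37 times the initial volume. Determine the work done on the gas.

-25600 J

V₁ = nRT₁/P₁ = 5.73×8.314×547/553 = 47.1 L.
Adiabatic: TV^(γ−1) = const ⇒ T₂ = 547×(0.297)^0.360 = 353 K; PV^γ = const ⇒ P₂ = 106 kPa.
ΔU = nCvΔT = 5.73×23.1×(353−547) = -25600 J.
Q = 0 for an adiabatic process, so W = −ΔU = 25600 J.
Work done on the gas = −W_by = -25600 J.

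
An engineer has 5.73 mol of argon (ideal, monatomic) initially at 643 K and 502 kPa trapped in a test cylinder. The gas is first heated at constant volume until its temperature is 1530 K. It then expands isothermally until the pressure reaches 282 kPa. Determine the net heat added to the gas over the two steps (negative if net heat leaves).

V₁ = nRT₁/P₁ = 5.73×8.314×643/502 = 61.0 L.
Step 1 — Isochoric: V stays 61.0 L; P/T = const ⇒ T₂ = 1530 K, P₂ = 1190 kPa.
W = 0 (no volume change).
ΔU = nCvΔT = 5.73×12.5×(1530−643) = 63400 J.
Q = ΔU = 63400 J.
State after step 1: P = 1190 kPa, V = 61.0 L, T = 1530 K.
Step 2 — Isothermal: T stays 1530 K; PV = const ⇒ V₂ = 258 L, P₂ = 282 kPa.
ΔU = 0 (ideal gas, T constant).
W = nRT ln(V₂/V₁) = 5.73×8.314×1530×ln(4.24) = 105000 J.
Q = ΔU + W = 105000 J.
Net over both steps: W = 105000 J, Q = 169000 J, ΔU = 63400 J.

169000 J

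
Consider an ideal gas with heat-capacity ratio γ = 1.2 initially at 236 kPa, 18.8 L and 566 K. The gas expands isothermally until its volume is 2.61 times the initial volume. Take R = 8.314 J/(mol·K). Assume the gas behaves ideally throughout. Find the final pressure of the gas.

90.4 kPa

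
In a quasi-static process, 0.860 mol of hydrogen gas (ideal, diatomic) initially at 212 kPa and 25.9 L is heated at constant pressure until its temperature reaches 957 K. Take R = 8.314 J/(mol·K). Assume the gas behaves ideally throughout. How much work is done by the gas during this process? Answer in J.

1350 J

T₁ = P₁V₁/(nR) = 212×25.9/(0.860×8.314) = 768 K.
Isobaric: P stays 212 kPa; V/T = const ⇒ T₂ = 957 K, V₂ = 32.3 L.
W = PΔV = 212×(32.3−25.9) kPa·L = 1350 J.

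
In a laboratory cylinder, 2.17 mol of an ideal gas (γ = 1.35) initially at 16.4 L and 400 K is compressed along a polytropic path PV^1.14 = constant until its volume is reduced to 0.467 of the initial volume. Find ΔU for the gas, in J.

P₁ = nRT₁/V₁ = 2.17×8.314×400/16.4 = 440 kPa.
Polytropic n=1.14: T₂ = T₁(V₁/V₂)^(n−1) = 400×(2.14)^0.14 = 445 K; P₂ = P₁(V₁/V₂)^n = 1050 kPa.
For an ideal gas ΔU = nCvΔT with Cv = R/(γ−1) = 23.8 J/(mol·K).
ΔU = 2.17×23.8×(445−400) = 2320 J.

2320 J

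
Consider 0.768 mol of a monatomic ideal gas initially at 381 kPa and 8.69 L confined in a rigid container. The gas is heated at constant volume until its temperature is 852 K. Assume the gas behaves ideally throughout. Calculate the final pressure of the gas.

T₁ = P₁V₁/(nR) = 381×8.69/(0.768×8.314) = 519 K.
Isochoric: V stays 8.69 L; P/T = const ⇒ T₂ = 852 K, P₂ = 626 kPa.

626 kPa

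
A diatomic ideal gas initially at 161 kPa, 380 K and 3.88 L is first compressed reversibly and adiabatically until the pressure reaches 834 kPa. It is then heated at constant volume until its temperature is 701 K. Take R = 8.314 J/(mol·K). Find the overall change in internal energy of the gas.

n = P₁V₁/(RT₁) = 161×3.88/(8.314×380) = 0.198 mol.
Step 1 — Adiabatic: T₂/T₁ = (P₂/P₁)^((γ−1)/γ) ⇒ T₂ = 380×(5.18)^0.286 = 608 K; V₂ = 1.20 L.
ΔU = nCvΔT = 0.198×20.8×(608−380) = 937 J.
Q = 0 for an adiabatic process, so W = −ΔU = -937 J.
State after step 1: P = 834 kPa, V = 1.20 L, T = 608 K.
Step 2 — Isochoric: V stays 1.20 L; P/T = const ⇒ T₂ = 701 K, P₂ = 962 kPa.
W = 0 (no volume change).
ΔU = nCvΔT = 0.198×20.8×(701−608) = 382 J.
Q = ΔU = 382 J.
Net over both steps: W = -937 J, Q = 382 J, ΔU = 1320 J.

1320 J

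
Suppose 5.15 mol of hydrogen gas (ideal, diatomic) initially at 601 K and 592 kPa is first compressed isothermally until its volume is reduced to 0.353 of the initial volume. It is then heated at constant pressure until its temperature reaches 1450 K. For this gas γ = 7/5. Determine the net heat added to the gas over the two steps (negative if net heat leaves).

V₁ = nRT₁/P₁ = 5.15×8.314×601/592 = 43.5 L.
Step 1 — Isothermal: T stays 601 K; PV = const ⇒ V₂ = 15.3 L, P₂ = 1680 kPa.
ΔU = 0 (ideal gas, T constant).
W = nRT ln(V₂/V₁) = 5.15×8.314×601×ln(0.353) = -26800 J.
Q = ΔU + W = -26800 J.
State after step 1: P = 1680 kPa, V = 15.3 L, T = 601 K.
Step 2 — Isobaric: P stays 1680 kPa; V/T = const ⇒ T₂ = 1450 K, V₂ = 37.0 L.
W = PΔV = 1680×(37.0−15.3) kPa·L = 36400 J.
ΔU = nCvΔT = 5.15×20.8×(1450−601) = 90900 J.
Q = ΔU + W = nCpΔT = 127000 J.
Net over both steps: W = 9560 J, Q = 100000 J, ΔU = 90900 J.

100000 J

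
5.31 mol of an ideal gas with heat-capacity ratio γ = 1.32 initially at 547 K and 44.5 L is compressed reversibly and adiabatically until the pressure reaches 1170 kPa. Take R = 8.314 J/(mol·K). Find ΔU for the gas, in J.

15400 J

P₁ = nRT₁/V₁ = 5.31×8.314×547/44.5 = 543 kPa.
Adiabatic: T₂/T₁ = (P₂/P₁)^((γ−1)/γ) ⇒ T₂ = 547×(2.16)^0.242 = 659 K; V₂ = 24.9 L.
For an ideal gas ΔU = nCvΔT with Cv = R/(γ−1) = 26.0 J/(mol·K).
ΔU = 5.31×26.0×(659−547) = 15400 J.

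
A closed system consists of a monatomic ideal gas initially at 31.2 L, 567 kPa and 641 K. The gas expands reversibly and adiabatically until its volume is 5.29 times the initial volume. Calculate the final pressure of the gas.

Adiabatic: TV^(γ−1) = const ⇒ T₂ = 641×(0.189)^0.667 = 211 K; PV^γ = const ⇒ P₂ = 35.3 kPa.

35.3 kPa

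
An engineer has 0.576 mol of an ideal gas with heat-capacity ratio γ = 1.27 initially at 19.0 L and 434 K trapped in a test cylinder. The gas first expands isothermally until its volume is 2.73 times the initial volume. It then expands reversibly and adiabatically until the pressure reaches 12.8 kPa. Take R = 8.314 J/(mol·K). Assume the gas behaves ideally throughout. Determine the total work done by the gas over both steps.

P₁ = nRT₁/V₁ = 0.576×8.314×434/19.0 = 109 kPa.
Step 1 — Isothermal: T stays 434 K; PV = const ⇒ V₂ = 51.9 L, P₂ = 40.1 kPa.
ΔU = 0 (ideal gas, T constant).
W = nRT ln(V₂/V₁) = 0.576×8.314×434×ln(2.73) = 2090 J.
Q = ΔU + W = 2090 J.
State after step 1: P = 40.1 kPa, V = 51.9 L, T = 434 K.
Step 2 — Adiabatic: T₂/T₁ = (P₂/P₁)^((γ−1)/γ) ⇒ T₂ = 434×(0.319)^0.213 = 341 K; V₂ = 127 L.
ΔU = nCvΔT = 0.576×30.8×(341−434) = -1660 J.
Q = 0 for an adiabatic process, so W = −ΔU = 1660 J.
Net over both steps: W = 3750 J, Q = 2090 J, ΔU = -1660 J.

3750 J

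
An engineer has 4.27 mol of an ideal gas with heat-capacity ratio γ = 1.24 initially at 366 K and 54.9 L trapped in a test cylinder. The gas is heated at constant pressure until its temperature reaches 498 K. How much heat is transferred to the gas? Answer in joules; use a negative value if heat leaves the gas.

P₁ = nRT₁/V₁ = 4.27×8.314×366/54.9 = 237 kPa.
Isobaric: P stays 237 kPa; V/T = const ⇒ T₂ = 498 K, V₂ = 74.7 L.
W = PΔV = 237×(74.7−54.9) kPa·L = 4690 J.
ΔU = nCvΔT = 4.27×34.6×(498−366) = 19500 J.
Q = ΔU + W = nCpΔT = 24200 J.

24200 J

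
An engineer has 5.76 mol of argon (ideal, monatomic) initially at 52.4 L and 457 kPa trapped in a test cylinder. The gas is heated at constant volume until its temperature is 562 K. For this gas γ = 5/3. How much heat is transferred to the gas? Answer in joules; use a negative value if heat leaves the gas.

T₁ = P₁V₁/(nR) = 457×52.4/(5.76×8.314) = 500 K.
Isochoric: V stays 52.4 L; P/T = const ⇒ T₂ = 562 K, P₂ = 514 kPa.
W = 0 (no volume change).
ΔU = nCvΔT = 5.76×12.5×(562−500) = 4450 J.
Q = ΔU = 4450 J.

4450 J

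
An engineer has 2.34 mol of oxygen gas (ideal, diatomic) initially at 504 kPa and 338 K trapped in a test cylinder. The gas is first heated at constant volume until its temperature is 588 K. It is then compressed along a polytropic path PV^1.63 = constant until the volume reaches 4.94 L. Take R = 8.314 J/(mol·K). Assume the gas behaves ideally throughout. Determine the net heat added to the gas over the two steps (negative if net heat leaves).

V₁ = nRT₁/P₁ = 2.34×8.314×338/504 = 13.0 L.
Step 1 — Isochoric: V stays 13.0 L; P/T = const ⇒ T₂ = 588 K, P₂ = 877 kPa.
W = 0 (no volume change).
ΔU = nCvΔT = 2.34×20.8×(588−338) = 12200 J.
Q = ΔU = 12200 J.
State after step 1: P = 877 kPa, V = 13.0 L, T = 588 K.
Step 2 — Polytropic n=1.63: T₂ = T₁(V₁/V₂)^(n−1) = 588×(2.64)^0.63 = 1080 K; P₂ = P₁(V₁/V₂)^n = 4270 kPa.
W = (P₁V₁−P₂V₂)/(n−1) = (877×13.0−4270×4.94)/0.63 = -15300 J.
ΔU = nCvΔT = 2.34×20.8×(1080−588) = 24100 J.
Q = ΔU + W = 8810 J.
Net over both steps: W = -15300 J, Q = 21000 J, ΔU = 36300 J.

21000 J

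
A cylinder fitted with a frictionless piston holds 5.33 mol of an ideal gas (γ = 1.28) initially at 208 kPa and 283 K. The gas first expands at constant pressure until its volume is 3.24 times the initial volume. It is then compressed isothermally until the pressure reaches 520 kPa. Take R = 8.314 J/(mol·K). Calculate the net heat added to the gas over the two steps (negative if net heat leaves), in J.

91200 J

V₁ = nRT₁/P₁ = 5.33×8.314×283/208 = 60.3 L.
Step 1 — Isobaric: P stays 208 kPa; V/T = const ⇒ T₂ = 917 K, V₂ = 195 L.
W = PΔV = 208×(195−60.3) kPa·L = 28100 J.
ΔU = nCvΔT = 5.33×29.7×(917−283) = 100000 J.
Q = ΔU + W = nCpΔT = 128000 J.
State after step 1: P = 208 kPa, V = 195 L, T = 917 K.
Step 2 — Isothermal: T stays 917 K; PV = const ⇒ V₂ = 78.1 L, P₂ = 520 kPa.
ΔU = 0 (ideal gas, T constant).
W = nRT ln(V₂/V₁) = 5.33×8.314×917×ln(0.400) = -37200 J.
Q = ΔU + W = -37200 J.
Net over both steps: W = -9140 J, Q = 91200 J, ΔU = 100000 J.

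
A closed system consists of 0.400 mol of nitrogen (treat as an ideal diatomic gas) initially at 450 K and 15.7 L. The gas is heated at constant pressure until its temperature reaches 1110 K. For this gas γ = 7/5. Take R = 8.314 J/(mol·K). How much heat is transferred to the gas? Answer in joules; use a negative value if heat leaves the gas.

P₁ = nRT₁/V₁ = 0.400×8.314×450/15.7 = 95.3 kPa.
Isobaric: P stays 95.3 kPa; V/T = const ⇒ T₂ = 1110 K, V₂ = 38.7 L.
W = PΔV = 95.3×(38.7−15.7) kPa·L = 2190 J.
ΔU = nCvΔT = 0.400×20.8×(1110−450) = 5490 J.
Q = ΔU + W = nCpΔT = 7680 J.

7680 J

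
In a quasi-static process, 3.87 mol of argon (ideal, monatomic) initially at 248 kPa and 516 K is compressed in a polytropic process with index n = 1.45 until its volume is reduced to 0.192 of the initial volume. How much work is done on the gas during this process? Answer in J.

V₁ = nRT₁/P₁ = 3.87×8.314×516/248 = 66.9 L.
Polytropic n=1.45: T₂ = T₁(V₁/V₂)^(n−1) = 516×(5.21)^0.45 = 1080 K; P₂ = P₁(V₁/V₂)^n = 2710 kPa.
W = (P₁V₁−P₂V₂)/(n−1) = (248×66.9−2710×12.9)/0.45 = -40600 J.
Work done on the gas = −W_by = 40600 J.

40600 J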